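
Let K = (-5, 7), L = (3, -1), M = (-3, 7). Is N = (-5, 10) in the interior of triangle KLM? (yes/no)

no

Barycentric coordinates of N: (-1/8, -3/8, 3/2).
The three coordinates are negative, negative, positive; a point is interior exactly when all three are positive.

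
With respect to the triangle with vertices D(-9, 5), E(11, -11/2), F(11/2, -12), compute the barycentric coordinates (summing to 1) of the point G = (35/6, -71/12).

Signed area of the reference triangle: [DEF] = ½·((-9)·(-11/2−(-12)) + 11·(-12−5) + (11/2)·(5−(-11/2))) = ½·(-117/2 − 187 + 231/4) = -751/8.
[GEF] = ½·((35/6)·(-11/2−(-12)) + 11·(-12−(-71/12)) + (11/2)·(-71/12−(-11/2))) = ½·(455/12 − 803/12 − 55/24) = -751/48, so the D-coordinate is (-751/48)/(-751/8) = 1/6.
[DGF] = ½·((-9)·(-71/12−(-12)) + (35/6)·(-12−5) + (11/2)·(5−(-71/12))) = ½·(-219/4 − 595/6 + 1441/24) = -751/16, so the E-coordinate is 1/2.
[DEG] = ½·((-9)·(-11/2−(-71/12)) + 11·(-71/12−5) + (35/6)·(5−(-11/2))) = ½·(-15/4 − 1441/12 + 245/4) = -751/24, so the F-coordinate is 1/3.

(1/6, 1/2, 1/3)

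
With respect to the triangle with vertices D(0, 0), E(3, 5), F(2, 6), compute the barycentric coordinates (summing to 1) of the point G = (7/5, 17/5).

Signed area of the reference triangle: [DEF] = ½·(0·(5−6) + 3·(6−0) + 2·(0−5)) = ½·(0 + 18 − 10) = 4.
[GEF] = ½·((7/5)·(5−6) + 3·(6−(17/5)) + 2·(17/5−5)) = ½·(-7/5 + 39/5 − 16/5) = 8/5, so the D-coordinate is (8/5)/4 = 2/5.
[DGF] = ½·(0·(17/5−6) + (7/5)·(6−0) + 2·(0−(17/5))) = ½·(0 + 42/5 − 34/5) = 4/5, so the E-coordinate is 1/5.
[DEG] = ½·(0·(5−(17/5)) + 3·(17/5−0) + (7/5)·(0−5)) = ½·(0 + 51/5 − 7) = 8/5, so the F-coordinate is 2/5.

(2/5, 1/5, 2/5)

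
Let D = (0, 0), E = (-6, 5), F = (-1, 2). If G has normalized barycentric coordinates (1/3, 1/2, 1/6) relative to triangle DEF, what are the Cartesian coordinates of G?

G = (1/3)·D + (1/2)·E + (1/6)·F.
x-coordinate: (1/3)·0 + (1/2)·(-6) + (1/6)·(-1) = -19/6.
y-coordinate: (1/3)·0 + (1/2)·5 + (1/6)·2 = 17/6.

(-19/6, 17/6)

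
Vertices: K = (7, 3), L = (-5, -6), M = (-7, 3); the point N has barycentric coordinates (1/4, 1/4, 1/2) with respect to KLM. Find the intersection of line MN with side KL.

(1, -3/2)

Line MN meets KL where the M-coordinate vanishes; zeroing N's M-weight and renormalizing leaves K, L-weights 1/4 : 1/4 → (1/2, 1/2).
So J = (1/2)·K + (1/2)·L = (1, -3/2).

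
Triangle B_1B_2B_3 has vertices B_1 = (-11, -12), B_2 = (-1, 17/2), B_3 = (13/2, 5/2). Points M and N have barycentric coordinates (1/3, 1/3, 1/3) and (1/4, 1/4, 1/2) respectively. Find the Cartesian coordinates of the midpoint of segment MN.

Barycentric coordinates of the midpoint are the average: (7/24, 7/24, 5/12).
Converting: (7/24)·B_1 + (7/24)·B_2 + (5/12)·B_3 = (-19/24, 1/48).

(-19/24, 1/48)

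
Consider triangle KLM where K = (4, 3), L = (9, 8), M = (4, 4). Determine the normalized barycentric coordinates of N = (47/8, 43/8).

(1/8, 3/8, 1/2)

Signed area of the reference triangle: [KLM] = ½·(4·(8−4) + 9·(4−3) + 4·(3−8)) = ½·(16 + 9 − 20) = 5/2.
[NLM] = ½·((47/8)·(8−4) + 9·(4−(43/8)) + 4·(43/8−8)) = ½·(47/2 − 99/8 − 21/2) = 5/16, so the K-coordinate is (5/16)/(5/2) = 1/8.
[KNM] = ½·(4·(43/8−4) + (47/8)·(4−3) + 4·(3−(43/8))) = ½·(11/2 + 47/8 − 19/2) = 15/16, so the L-coordinate is 3/8.
[KLN] = ½·(4·(8−(43/8)) + 9·(43/8−3) + (47/8)·(3−8)) = ½·(21/2 + 171/8 − 235/8) = 5/4, so the M-coordinate is 1/2.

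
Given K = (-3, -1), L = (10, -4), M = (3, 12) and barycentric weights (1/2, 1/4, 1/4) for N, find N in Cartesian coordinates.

(7/4, 3/2)

N = (1/2)·K + (1/4)·L + (1/4)·M.
x-coordinate: (1/2)·(-3) + (1/4)·10 + (1/4)·3 = 7/4.
y-coordinate: (1/2)·(-1) + (1/4)·(-4) + (1/4)·12 = 3/2.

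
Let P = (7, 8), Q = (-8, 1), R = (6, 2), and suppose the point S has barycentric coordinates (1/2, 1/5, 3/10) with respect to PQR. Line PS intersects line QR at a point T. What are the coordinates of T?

Line PS meets QR where the P-coordinate vanishes; zeroing S's P-weight and renormalizing leaves Q, R-weights 1/5 : 3/10 → (2/5, 3/5).
So T = (2/5)·Q + (3/5)·R = (2/5, 8/5).

(2/5, 8/5)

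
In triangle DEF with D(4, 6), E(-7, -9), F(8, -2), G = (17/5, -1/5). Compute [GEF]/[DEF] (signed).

2/5

[DEF] = ½·(4·(-9−(-2)) + (-7)·(-2−6) + 8·(6−(-9))) = ½·(-28 + 56 + 120) = 74.
[GEF] = ½·((17/5)·(-9−(-2)) + (-7)·(-2−(-1/5)) + 8·(-1/5−(-9))) = ½·(-119/5 + 63/5 + 352/5) = 148/5, so the ratio is (148/5)/74 = 2/5.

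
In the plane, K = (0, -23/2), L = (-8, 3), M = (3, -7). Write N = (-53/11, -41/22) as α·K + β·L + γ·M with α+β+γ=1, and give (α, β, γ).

(3/11, 7/11, 1/11)

Signed area of the reference triangle: [KLM] = ½·(0·(3−(-7)) + (-8)·(-7−(-23/2)) + 3·(-23/2−3)) = ½·(0 − 36 − 87/2) = -159/4.
[NLM] = ½·((-53/11)·(3−(-7)) + (-8)·(-7−(-41/22)) + 3·(-41/22−3)) = ½·(-530/11 + 452/11 − 321/22) = -477/44, so the K-coordinate is (-477/44)/(-159/4) = 3/11.
[KNM] = ½·(0·(-41/22−(-7)) + (-53/11)·(-7−(-23/2)) + 3·(-23/2−(-41/22))) = ½·(0 − 477/22 − 318/11) = -1113/44, so the L-coordinate is 7/11.
[KLN] = ½·(0·(3−(-41/22)) + (-8)·(-41/22−(-23/2)) + (-53/11)·(-23/2−3)) = ½·(0 − 848/11 + 1537/22) = -159/44, so the M-coordinate is 1/11.
Check: 3/11 + 7/11 + 1/11 = 1.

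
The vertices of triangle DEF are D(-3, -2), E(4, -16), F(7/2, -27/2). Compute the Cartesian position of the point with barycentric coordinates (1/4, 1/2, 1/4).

(17/8, -95/8)

G = (1/4)·D + (1/2)·E + (1/4)·F.
x-coordinate: (1/4)·(-3) + (1/2)·4 + (1/4)·(7/2) = 17/8.
y-coordinate: (1/4)·(-2) + (1/2)·(-16) + (1/4)·(-27/2) = -95/8.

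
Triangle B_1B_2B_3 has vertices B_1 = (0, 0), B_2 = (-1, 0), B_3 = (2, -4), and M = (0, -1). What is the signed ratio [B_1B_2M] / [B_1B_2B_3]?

[B_1B_2B_3] = ½·(0·(0−(-4)) + (-1)·(-4−0) + 2·(0−0)) = ½·(0 + 4 + 0) = 2.
[B_1B_2M] = ½·(0·(0−(-1)) + (-1)·(-1−0) + 0·(0−0)) = ½·(0 + 1 + 0) = 1/2, so the ratio is (1/2)/2 = 1/4.

1/4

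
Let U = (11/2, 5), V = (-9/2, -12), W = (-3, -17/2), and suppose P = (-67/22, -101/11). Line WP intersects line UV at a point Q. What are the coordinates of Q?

(-43/14, -67/7)

Barycentric coordinates of P with respect to UVW: (1/11, 6/11, 4/11).
On side UV the W-coordinate is zero; dropping P's W-weight 4/11 and renormalizing the remaining 1/11 : 6/11 gives weights 1/7, 6/7 on U, V.
Q = (1/7)·(11/2, 5) + (6/7)·(-9/2, -12) = (-43/14, -67/7).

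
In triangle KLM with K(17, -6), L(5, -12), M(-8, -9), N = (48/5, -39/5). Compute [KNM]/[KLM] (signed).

[KLM] = ½·(17·(-12−(-9)) + 5·(-9−(-6)) + (-8)·(-6−(-12))) = ½·(-51 − 15 − 48) = -57.
[KNM] = ½·(17·(-39/5−(-9)) + (48/5)·(-9−(-6)) + (-8)·(-6−(-39/5))) = ½·(102/5 − 144/5 − 72/5) = -57/5, so the ratio is (-57/5)/(-57) = 1/5.

1/5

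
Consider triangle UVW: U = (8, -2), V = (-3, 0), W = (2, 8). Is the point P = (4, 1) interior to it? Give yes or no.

Barycentric coordinates of P: (51/98, 11/49, 25/98).
The three coordinates are positive, positive, positive; a point is interior exactly when all three are positive.

yes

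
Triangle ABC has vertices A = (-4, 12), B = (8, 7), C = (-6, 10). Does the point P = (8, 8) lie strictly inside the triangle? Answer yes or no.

no

Barycentric coordinates of P: (7/17, 16/17, -6/17).
The three coordinates are positive, positive, negative; a point is interior exactly when all three are positive.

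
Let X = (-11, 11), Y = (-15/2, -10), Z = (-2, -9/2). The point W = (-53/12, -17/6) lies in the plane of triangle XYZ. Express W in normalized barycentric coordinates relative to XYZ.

Signed area of the reference triangle: [XYZ] = ½·((-11)·(-10−(-9/2)) + (-15/2)·(-9/2−11) + (-2)·(11−(-10))) = ½·(121/2 + 465/4 − 42) = 539/8.
[WYZ] = ½·((-53/12)·(-10−(-9/2)) + (-15/2)·(-9/2−(-17/6)) + (-2)·(-17/6−(-10))) = ½·(583/24 + 25/2 − 43/3) = 539/48, so the X-coordinate is (539/48)/(539/8) = 1/6.
[XWZ] = ½·((-11)·(-17/6−(-9/2)) + (-53/12)·(-9/2−11) + (-2)·(11−(-17/6))) = ½·(-55/3 + 1643/24 − 83/3) = 539/48, so the Y-coordinate is 1/6.
[XYW] = ½·((-11)·(-10−(-17/6)) + (-15/2)·(-17/6−11) + (-53/12)·(11−(-10))) = ½·(473/6 + 415/4 − 371/4) = 539/12, so the Z-coordinate is 2/3.

(1/6, 1/6, 2/3)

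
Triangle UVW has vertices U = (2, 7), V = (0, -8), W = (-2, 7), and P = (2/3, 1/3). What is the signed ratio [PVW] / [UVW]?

4/9

[UVW] = ½·(2·(-8−7) + 0·(7−7) + (-2)·(7−(-8))) = ½·(-30 + 0 − 30) = -30.
[PVW] = ½·((2/3)·(-8−7) + 0·(7−(1/3)) + (-2)·(1/3−(-8))) = ½·(-10 + 0 − 50/3) = -40/3, so the ratio is (-40/3)/(-30) = 4/9.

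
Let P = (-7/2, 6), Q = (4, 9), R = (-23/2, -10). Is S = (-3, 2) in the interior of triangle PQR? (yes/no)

Barycentric coordinates of S: (49/192, 5/12, 21/64).
The three coordinates are positive, positive, positive; a point is interior exactly when all three are positive.

yes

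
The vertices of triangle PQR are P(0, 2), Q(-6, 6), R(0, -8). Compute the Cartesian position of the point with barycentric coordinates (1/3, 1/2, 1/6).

(-3, 7/3)

S = (1/3)·P + (1/2)·Q + (1/6)·R.
x-coordinate: (1/3)·0 + (1/2)·(-6) + (1/6)·0 = -3.
y-coordinate: (1/3)·2 + (1/2)·6 + (1/6)·(-8) = 7/3.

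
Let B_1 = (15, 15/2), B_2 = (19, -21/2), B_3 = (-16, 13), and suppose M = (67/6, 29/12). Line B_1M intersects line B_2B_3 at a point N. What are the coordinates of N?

Barycentric coordinates of M with respect to B_1B_2B_3: (1/2, 1/3, 1/6).
On side B_2B_3 the B_1-coordinate is zero; dropping M's B_1-weight 1/2 and renormalizing the remaining 1/3 : 1/6 gives weights 2/3, 1/3 on B_2, B_3.
N = (2/3)·(19, -21/2) + (1/3)·(-16, 13) = (22/3, -8/3).

(22/3, -8/3)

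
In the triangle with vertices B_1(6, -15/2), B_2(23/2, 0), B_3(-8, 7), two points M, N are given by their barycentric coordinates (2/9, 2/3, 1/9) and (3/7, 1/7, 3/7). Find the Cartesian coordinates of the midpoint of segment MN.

(1121/252, -139/252)

Barycentric coordinates of the midpoint are the average: (41/126, 17/42, 17/63).
Converting: (41/126)·B_1 + (17/42)·B_2 + (17/63)·B_3 = (1121/252, -139/252).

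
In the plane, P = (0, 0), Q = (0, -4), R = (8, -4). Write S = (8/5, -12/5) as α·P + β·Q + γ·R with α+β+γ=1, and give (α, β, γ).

Signed area of the reference triangle: [PQR] = ½·(0·(-4−(-4)) + 0·(-4−0) + 8·(0−(-4))) = ½·(0 + 0 + 32) = 16.
[SQR] = ½·((8/5)·(-4−(-4)) + 0·(-4−(-12/5)) + 8·(-12/5−(-4))) = ½·(0 + 0 + 64/5) = 32/5, so the P-coordinate is (32/5)/16 = 2/5.
[PSR] = ½·(0·(-12/5−(-4)) + (8/5)·(-4−0) + 8·(0−(-12/5))) = ½·(0 − 32/5 + 96/5) = 32/5, so the Q-coordinate is 2/5.
[PQS] = ½·(0·(-4−(-12/5)) + 0·(-12/5−0) + (8/5)·(0−(-4))) = ½·(0 + 0 + 32/5) = 16/5, so the R-coordinate is 1/5.

(2/5, 2/5, 1/5)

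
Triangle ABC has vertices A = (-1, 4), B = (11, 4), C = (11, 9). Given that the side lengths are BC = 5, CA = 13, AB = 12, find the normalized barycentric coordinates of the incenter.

(1/6, 13/30, 2/5)

The incenter has barycentric coordinates proportional to the opposite side lengths: (5 : 13 : 12).
Normalizing by 5+13+12 = 30 gives (1/6, 13/30, 2/5).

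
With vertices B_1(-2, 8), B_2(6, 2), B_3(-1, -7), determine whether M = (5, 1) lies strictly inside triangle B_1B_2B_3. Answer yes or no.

yes

Barycentric coordinates of M: (1/57, 49/57, 7/57).
The three coordinates are positive, positive, positive; a point is interior exactly when all three are positive.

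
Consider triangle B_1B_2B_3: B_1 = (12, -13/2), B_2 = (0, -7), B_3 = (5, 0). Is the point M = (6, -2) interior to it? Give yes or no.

Barycentric coordinates of M: (34/163, 15/163, 114/163).
The three coordinates are positive, positive, positive; a point is interior exactly when all three are positive.

yes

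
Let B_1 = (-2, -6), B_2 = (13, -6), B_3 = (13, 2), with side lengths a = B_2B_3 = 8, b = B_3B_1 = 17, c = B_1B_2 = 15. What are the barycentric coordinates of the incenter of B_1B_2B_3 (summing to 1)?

(1/5, 17/40, 3/8)

The incenter has barycentric coordinates proportional to the opposite side lengths: (8 : 17 : 15).
Normalizing by 8+17+15 = 40 gives (1/5, 17/40, 3/8).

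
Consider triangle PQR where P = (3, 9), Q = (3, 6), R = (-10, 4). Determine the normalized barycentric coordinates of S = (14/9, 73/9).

(7/9, 1/9, 1/9)

Signed area of the reference triangle: [PQR] = ½·(3·(6−4) + 3·(4−9) + (-10)·(9−6)) = ½·(6 − 15 − 30) = -39/2.
[SQR] = ½·((14/9)·(6−4) + 3·(4−(73/9)) + (-10)·(73/9−6)) = ½·(28/9 − 37/3 − 190/9) = -91/6, so the P-coordinate is (-91/6)/(-39/2) = 7/9.
[PSR] = ½·(3·(73/9−4) + (14/9)·(4−9) + (-10)·(9−(73/9))) = ½·(37/3 − 70/9 − 80/9) = -13/6, so the Q-coordinate is 1/9.
[PQS] = ½·(3·(6−(73/9)) + 3·(73/9−9) + (14/9)·(9−6)) = ½·(-19/3 − 8/3 + 14/3) = -13/6, so the R-coordinate is 1/9.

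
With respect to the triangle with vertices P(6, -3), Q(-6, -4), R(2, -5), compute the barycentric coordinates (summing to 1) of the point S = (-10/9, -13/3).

(1/9, 4/9, 4/9)

Signed area of the reference triangle: [PQR] = ½·(6·(-4−(-5)) + (-6)·(-5−(-3)) + 2·(-3−(-4))) = ½·(6 + 12 + 2) = 10.
[SQR] = ½·((-10/9)·(-4−(-5)) + (-6)·(-5−(-13/3)) + 2·(-13/3−(-4))) = ½·(-10/9 + 4 − 2/3) = 10/9, so the P-coordinate is (10/9)/10 = 1/9.
[PSR] = ½·(6·(-13/3−(-5)) + (-10/9)·(-5−(-3)) + 2·(-3−(-13/3))) = ½·(4 + 20/9 + 8/3) = 40/9, so the Q-coordinate is 4/9.
[PQS] = ½·(6·(-4−(-13/3)) + (-6)·(-13/3−(-3)) + (-10/9)·(-3−(-4))) = ½·(2 + 8 − 10/9) = 40/9, so the R-coordinate is 4/9.
Check: 1/9 + 4/9 + 4/9 = 1.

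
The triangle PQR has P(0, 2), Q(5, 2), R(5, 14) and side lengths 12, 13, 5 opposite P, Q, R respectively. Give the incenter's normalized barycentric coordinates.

(2/5, 13/30, 1/6)

The incenter has barycentric coordinates proportional to the opposite side lengths: (12 : 13 : 5).
Normalizing by 12+13+5 = 30 gives (2/5, 13/30, 1/6).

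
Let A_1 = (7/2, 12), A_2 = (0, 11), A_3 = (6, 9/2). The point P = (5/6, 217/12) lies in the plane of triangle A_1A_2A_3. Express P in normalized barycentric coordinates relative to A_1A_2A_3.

Signed area of the reference triangle: [A_1A_2A_3] = ½·((7/2)·(11−(9/2)) + 0·(9/2−12) + 6·(12−11)) = ½·(91/4 + 0 + 6) = 115/8.
[PA_2A_3] = ½·((5/6)·(11−(9/2)) + 0·(9/2−(217/12)) + 6·(217/12−11)) = ½·(65/12 + 0 + 85/2) = 575/24, so the A_1-coordinate is (575/24)/(115/8) = 5/3.
[A_1PA_3] = ½·((7/2)·(217/12−(9/2)) + (5/6)·(9/2−12) + 6·(12−(217/12))) = ½·(1141/24 − 25/4 − 73/2) = 115/48, so the A_2-coordinate is 1/6.
[A_1A_2P] = ½·((7/2)·(11−(217/12)) + 0·(217/12−12) + (5/6)·(12−11)) = ½·(-595/24 + 0 + 5/6) = -575/48, so the A_3-coordinate is -5/6.

(5/3, 1/6, -5/6)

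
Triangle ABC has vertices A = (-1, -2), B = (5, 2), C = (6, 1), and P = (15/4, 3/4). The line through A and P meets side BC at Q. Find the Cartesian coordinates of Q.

Barycentric coordinates of P with respect to ABC: (1/4, 1/2, 1/4).
On side BC the A-coordinate is zero; dropping P's A-weight 1/4 and renormalizing the remaining 1/2 : 1/4 gives weights 2/3, 1/3 on B, C.
Q = (2/3)·(5, 2) + (1/3)·(6, 1) = (16/3, 5/3).

(16/3, 5/3)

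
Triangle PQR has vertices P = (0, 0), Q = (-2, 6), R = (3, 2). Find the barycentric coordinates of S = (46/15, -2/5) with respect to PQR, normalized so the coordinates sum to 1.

(8/15, -1/3, 4/5)

Signed area of the reference triangle: [PQR] = ½·(0·(6−2) + (-2)·(2−0) + 3·(0−6)) = ½·(0 − 4 − 18) = -11.
[SQR] = ½·((46/15)·(6−2) + (-2)·(2−(-2/5)) + 3·(-2/5−6)) = ½·(184/15 − 24/5 − 96/5) = -88/15, so the P-coordinate is (-88/15)/(-11) = 8/15.
[PSR] = ½·(0·(-2/5−2) + (46/15)·(2−0) + 3·(0−(-2/5))) = ½·(0 + 92/15 + 6/5) = 11/3, so the Q-coordinate is -1/3.
[PQS] = ½·(0·(6−(-2/5)) + (-2)·(-2/5−0) + (46/15)·(0−6)) = ½·(0 + 4/5 − 92/5) = -44/5, so the R-coordinate is 4/5.
Check: 8/15 − 1/3 + 4/5 = 1.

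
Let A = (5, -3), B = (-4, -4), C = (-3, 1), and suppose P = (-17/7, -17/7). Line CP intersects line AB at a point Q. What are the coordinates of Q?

Barycentric coordinates of P with respect to ABC: (1/7, 4/7, 2/7).
On side AB the C-coordinate is zero; dropping P's C-weight 2/7 and renormalizing the remaining 1/7 : 4/7 gives weights 1/5, 4/5 on A, B.
Q = (1/5)·(5, -3) + (4/5)·(-4, -4) = (-11/5, -19/5).

(-11/5, -19/5)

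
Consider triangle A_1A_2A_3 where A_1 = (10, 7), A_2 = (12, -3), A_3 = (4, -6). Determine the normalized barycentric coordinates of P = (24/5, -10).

Signed area of the reference triangle: [A_1A_2A_3] = ½·(10·(-3−(-6)) + 12·(-6−7) + 4·(7−(-3))) = ½·(30 − 156 + 40) = -43.
[PA_2A_3] = ½·((24/5)·(-3−(-6)) + 12·(-6−(-10)) + 4·(-10−(-3))) = ½·(72/5 + 48 − 28) = 86/5, so the A_1-coordinate is (86/5)/(-43) = -2/5.
[A_1PA_3] = ½·(10·(-10−(-6)) + (24/5)·(-6−7) + 4·(7−(-10))) = ½·(-40 − 312/5 + 68) = -86/5, so the A_2-coordinate is 2/5.
[A_1A_2P] = ½·(10·(-3−(-10)) + 12·(-10−7) + (24/5)·(7−(-3))) = ½·(70 − 204 + 48) = -43, so the A_3-coordinate is 1.
Check: -2/5 + 2/5 + 1 = 1.

(-2/5, 2/5, 1)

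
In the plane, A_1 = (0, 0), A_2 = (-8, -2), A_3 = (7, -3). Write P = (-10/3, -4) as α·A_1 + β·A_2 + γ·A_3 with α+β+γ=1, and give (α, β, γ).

(-2/3, 1, 2/3)

Signed area of the reference triangle: [A_1A_2A_3] = ½·(0·(-2−(-3)) + (-8)·(-3−0) + 7·(0−(-2))) = ½·(0 + 24 + 14) = 19.
[PA_2A_3] = ½·((-10/3)·(-2−(-3)) + (-8)·(-3−(-4)) + 7·(-4−(-2))) = ½·(-10/3 − 8 − 14) = -38/3, so the A_1-coordinate is (-38/3)/19 = -2/3.
[A_1PA_3] = ½·(0·(-4−(-3)) + (-10/3)·(-3−0) + 7·(0−(-4))) = ½·(0 + 10 + 28) = 19, so the A_2-coordinate is 1.
[A_1A_2P] = ½·(0·(-2−(-4)) + (-8)·(-4−0) + (-10/3)·(0−(-2))) = ½·(0 + 32 − 20/3) = 38/3, so the A_3-coordinate is 2/3.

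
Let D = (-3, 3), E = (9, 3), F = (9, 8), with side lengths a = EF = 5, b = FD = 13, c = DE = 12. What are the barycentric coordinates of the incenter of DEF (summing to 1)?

(1/6, 13/30, 2/5)

The incenter has barycentric coordinates proportional to the opposite side lengths: (5 : 13 : 12).
Normalizing by 5+13+12 = 30 gives (1/6, 13/30, 2/5).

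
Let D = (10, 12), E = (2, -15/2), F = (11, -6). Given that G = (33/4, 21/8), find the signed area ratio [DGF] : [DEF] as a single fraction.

[DEF] = ½·(10·(-15/2−(-6)) + 2·(-6−12) + 11·(12−(-15/2))) = ½·(-15 − 36 + 429/2) = 327/4.
[DGF] = ½·(10·(21/8−(-6)) + (33/4)·(-6−12) + 11·(12−(21/8))) = ½·(345/4 − 297/2 + 825/8) = 327/16, so the ratio is (327/16)/(327/4) = 1/4.

1/4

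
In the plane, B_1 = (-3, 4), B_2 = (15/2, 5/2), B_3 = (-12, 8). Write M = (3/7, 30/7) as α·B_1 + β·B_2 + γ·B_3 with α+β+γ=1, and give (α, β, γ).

Signed area of the reference triangle: [B_1B_2B_3] = ½·((-3)·(5/2−8) + (15/2)·(8−4) + (-12)·(4−(5/2))) = ½·(33/2 + 30 − 18) = 57/4.
[MB_2B_3] = ½·((3/7)·(5/2−8) + (15/2)·(8−(30/7)) + (-12)·(30/7−(5/2))) = ½·(-33/14 + 195/7 − 150/7) = 57/28, so the B_1-coordinate is (57/28)/(57/4) = 1/7.
[B_1MB_3] = ½·((-3)·(30/7−8) + (3/7)·(8−4) + (-12)·(4−(30/7))) = ½·(78/7 + 12/7 + 24/7) = 57/7, so the B_2-coordinate is 4/7.
[B_1B_2M] = ½·((-3)·(5/2−(30/7)) + (15/2)·(30/7−4) + (3/7)·(4−(5/2))) = ½·(75/14 + 15/7 + 9/14) = 57/14, so the B_3-coordinate is 2/7.
Check: 1/7 + 4/7 + 2/7 = 1.

(1/7, 4/7, 2/7)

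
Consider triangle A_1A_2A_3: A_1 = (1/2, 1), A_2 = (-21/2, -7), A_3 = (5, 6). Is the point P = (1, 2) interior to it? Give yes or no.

Barycentric coordinates of P: (10/19, 2/19, 7/19).
The three coordinates are positive, positive, positive; a point is interior exactly when all three are positive.

yes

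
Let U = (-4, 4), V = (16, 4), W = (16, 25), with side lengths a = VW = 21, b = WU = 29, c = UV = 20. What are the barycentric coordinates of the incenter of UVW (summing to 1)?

(3/10, 29/70, 2/7)

The incenter has barycentric coordinates proportional to the opposite side lengths: (21 : 29 : 20).
Normalizing by 21+29+20 = 70 gives (3/10, 29/70, 2/7).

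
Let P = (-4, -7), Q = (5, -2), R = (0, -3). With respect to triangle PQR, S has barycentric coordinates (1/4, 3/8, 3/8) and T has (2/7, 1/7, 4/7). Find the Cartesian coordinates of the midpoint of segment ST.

Barycentric coordinates of the midpoint are the average: (15/56, 29/112, 53/112).
Converting: (15/56)·P + (29/112)·Q + (53/112)·R = (25/112, -61/16).

(25/112, -61/16)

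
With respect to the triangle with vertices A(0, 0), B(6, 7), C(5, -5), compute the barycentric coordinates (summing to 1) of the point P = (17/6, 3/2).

Signed area of the reference triangle: [ABC] = ½·(0·(7−(-5)) + 6·(-5−0) + 5·(0−7)) = ½·(0 − 30 − 35) = -65/2.
[PBC] = ½·((17/6)·(7−(-5)) + 6·(-5−(3/2)) + 5·(3/2−7)) = ½·(34 − 39 − 55/2) = -65/4, so the A-coordinate is (-65/4)/(-65/2) = 1/2.
[APC] = ½·(0·(3/2−(-5)) + (17/6)·(-5−0) + 5·(0−(3/2))) = ½·(0 − 85/6 − 15/2) = -65/6, so the B-coordinate is 1/3.
[ABP] = ½·(0·(7−(3/2)) + 6·(3/2−0) + (17/6)·(0−7)) = ½·(0 + 9 − 119/6) = -65/12, so the C-coordinate is 1/6.

(1/2, 1/3, 1/6)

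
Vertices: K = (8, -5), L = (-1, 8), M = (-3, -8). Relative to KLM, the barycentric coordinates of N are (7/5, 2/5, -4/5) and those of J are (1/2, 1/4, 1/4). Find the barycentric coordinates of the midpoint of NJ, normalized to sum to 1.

Since both coordinate triples sum to 1, the midpoint's barycentrics are the componentwise average.
(7/5+1/2)/2 = 19/20; similarly 13/40 and -11/40.

(19/20, 13/40, -11/40)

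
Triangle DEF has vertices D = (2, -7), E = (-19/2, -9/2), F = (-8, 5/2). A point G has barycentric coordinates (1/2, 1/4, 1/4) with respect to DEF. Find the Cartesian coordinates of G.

(-27/8, -4)

G = (1/2)·D + (1/4)·E + (1/4)·F.
x-coordinate: (1/2)·2 + (1/4)·(-19/2) + (1/4)·(-8) = -27/8.
y-coordinate: (1/2)·(-7) + (1/4)·(-9/2) + (1/4)·(5/2) = -4.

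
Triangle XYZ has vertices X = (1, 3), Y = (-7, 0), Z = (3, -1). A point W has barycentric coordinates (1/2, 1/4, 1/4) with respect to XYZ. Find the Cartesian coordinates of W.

(-1/2, 5/4)

W = (1/2)·X + (1/4)·Y + (1/4)·Z.
x-coordinate: (1/2)·1 + (1/4)·(-7) + (1/4)·3 = -1/2.
y-coordinate: (1/2)·3 + (1/4)·0 + (1/4)·(-1) = 5/4.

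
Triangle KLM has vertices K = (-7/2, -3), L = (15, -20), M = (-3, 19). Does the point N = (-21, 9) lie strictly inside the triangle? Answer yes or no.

no

Barycentric coordinates of N: (588/277, -782/831, -151/831).
The three coordinates are positive, negative, negative; a point is interior exactly when all three are positive.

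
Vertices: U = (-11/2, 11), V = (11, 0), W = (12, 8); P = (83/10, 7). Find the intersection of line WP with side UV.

Barycentric coordinates of P with respect to UVW: (1/5, 1/5, 3/5).
On side UV the W-coordinate is zero; dropping P's W-weight 3/5 and renormalizing the remaining 1/5 : 1/5 gives weights 1/2, 1/2 on U, V.
Q = (1/2)·(-11/2, 11) + (1/2)·(11, 0) = (11/4, 11/2).

(11/4, 11/2)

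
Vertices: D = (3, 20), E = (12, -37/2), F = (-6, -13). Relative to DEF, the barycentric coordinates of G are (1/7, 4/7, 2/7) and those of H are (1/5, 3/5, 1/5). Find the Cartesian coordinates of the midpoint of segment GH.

Barycentric coordinates of the midpoint are the average: (6/35, 41/70, 17/70).
Converting: (6/35)·D + (41/70)·E + (17/70)·F = (213/35, -1479/140).

(213/35, -1479/140)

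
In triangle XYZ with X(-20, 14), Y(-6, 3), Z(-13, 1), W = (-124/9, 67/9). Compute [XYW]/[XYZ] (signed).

[XYZ] = ½·((-20)·(3−1) + (-6)·(1−14) + (-13)·(14−3)) = ½·(-40 + 78 − 143) = -105/2.
[XYW] = ½·((-20)·(3−(67/9)) + (-6)·(67/9−14) + (-124/9)·(14−3)) = ½·(800/9 + 118/3 − 1364/9) = -35/3, so the ratio is (-35/3)/(-105/2) = 2/9.

2/9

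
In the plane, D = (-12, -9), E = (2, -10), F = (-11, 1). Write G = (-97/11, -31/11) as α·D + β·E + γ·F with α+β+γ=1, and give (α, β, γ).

Signed area of the reference triangle: [DEF] = ½·((-12)·(-10−1) + 2·(1−(-9)) + (-11)·(-9−(-10))) = ½·(132 + 20 − 11) = 141/2.
[GEF] = ½·((-97/11)·(-10−1) + 2·(1−(-31/11)) + (-11)·(-31/11−(-10))) = ½·(97 + 84/11 − 79) = 141/11, so the D-coordinate is (141/11)/(141/2) = 2/11.
[DGF] = ½·((-12)·(-31/11−1) + (-97/11)·(1−(-9)) + (-11)·(-9−(-31/11))) = ½·(504/11 − 970/11 + 68) = 141/11, so the E-coordinate is 2/11.
[DEG] = ½·((-12)·(-10−(-31/11)) + 2·(-31/11−(-9)) + (-97/11)·(-9−(-10))) = ½·(948/11 + 136/11 − 97/11) = 987/22, so the F-coordinate is 7/11.
Check: 2/11 + 2/11 + 7/11 = 1.

(2/11, 2/11, 7/11)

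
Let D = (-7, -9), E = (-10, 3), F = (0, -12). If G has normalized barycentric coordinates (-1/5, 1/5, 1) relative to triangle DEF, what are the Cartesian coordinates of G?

G = (-1/5)·D + (1/5)·E + 1·F.
x-coordinate: (-1/5)·(-7) + (1/5)·(-10) + 1·0 = -3/5.
y-coordinate: (-1/5)·(-9) + (1/5)·3 + 1·(-12) = -48/5.

(-3/5, -48/5)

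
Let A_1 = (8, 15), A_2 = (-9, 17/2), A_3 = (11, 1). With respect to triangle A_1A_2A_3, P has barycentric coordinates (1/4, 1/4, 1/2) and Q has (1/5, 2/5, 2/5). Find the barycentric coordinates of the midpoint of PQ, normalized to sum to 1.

(9/40, 13/40, 9/20)

Since both coordinate triples sum to 1, the midpoint's barycentrics are the componentwise average.
(1/4+1/5)/2 = 9/40; similarly 13/40 and 9/20.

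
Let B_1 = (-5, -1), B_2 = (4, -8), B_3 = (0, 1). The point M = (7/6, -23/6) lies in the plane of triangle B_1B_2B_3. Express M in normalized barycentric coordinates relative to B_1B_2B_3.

(1/6, 1/2, 1/3)

Signed area of the reference triangle: [B_1B_2B_3] = ½·((-5)·(-8−1) + 4·(1−(-1)) + 0·(-1−(-8))) = ½·(45 + 8 + 0) = 53/2.
[MB_2B_3] = ½·((7/6)·(-8−1) + 4·(1−(-23/6)) + 0·(-23/6−(-8))) = ½·(-21/2 + 58/3 + 0) = 53/12, so the B_1-coordinate is (53/12)/(53/2) = 1/6.
[B_1MB_3] = ½·((-5)·(-23/6−1) + (7/6)·(1−(-1)) + 0·(-1−(-23/6))) = ½·(145/6 + 7/3 + 0) = 53/4, so the B_2-coordinate is 1/2.
[B_1B_2M] = ½·((-5)·(-8−(-23/6)) + 4·(-23/6−(-1)) + (7/6)·(-1−(-8))) = ½·(125/6 − 34/3 + 49/6) = 53/6, so the B_3-coordinate is 1/3.
Check: 1/6 + 1/2 + 1/3 = 1.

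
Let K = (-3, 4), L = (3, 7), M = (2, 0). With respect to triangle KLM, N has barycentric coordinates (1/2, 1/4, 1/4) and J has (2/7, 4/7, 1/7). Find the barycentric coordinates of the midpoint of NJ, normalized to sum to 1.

Since both coordinate triples sum to 1, the midpoint's barycentrics are the componentwise average.
(1/2+2/7)/2 = 11/28; similarly 23/56 and 11/56.

(11/28, 23/56, 11/56)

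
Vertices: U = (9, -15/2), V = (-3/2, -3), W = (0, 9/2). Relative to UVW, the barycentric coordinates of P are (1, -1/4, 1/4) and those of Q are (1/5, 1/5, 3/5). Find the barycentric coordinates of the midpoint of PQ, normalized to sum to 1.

(3/5, -1/40, 17/40)

Since both coordinate triples sum to 1, the midpoint's barycentrics are the componentwise average.
(1+1/5)/2 = 3/5; similarly -1/40 and 17/40.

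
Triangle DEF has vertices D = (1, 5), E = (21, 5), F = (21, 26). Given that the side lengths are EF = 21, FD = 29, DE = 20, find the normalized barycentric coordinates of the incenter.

(3/10, 29/70, 2/7)

The incenter has barycentric coordinates proportional to the opposite side lengths: (21 : 29 : 20).
Normalizing by 21+29+20 = 70 gives (3/10, 29/70, 2/7).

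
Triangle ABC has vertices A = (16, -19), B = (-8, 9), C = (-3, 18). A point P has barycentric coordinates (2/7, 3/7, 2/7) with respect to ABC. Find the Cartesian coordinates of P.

P = (2/7)·A + (3/7)·B + (2/7)·C.
x-coordinate: (2/7)·16 + (3/7)·(-8) + (2/7)·(-3) = 2/7.
y-coordinate: (2/7)·(-19) + (3/7)·9 + (2/7)·18 = 25/7.

(2/7, 25/7)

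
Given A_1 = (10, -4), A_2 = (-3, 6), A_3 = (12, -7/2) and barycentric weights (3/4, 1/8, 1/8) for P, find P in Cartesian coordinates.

(69/8, -43/16)

P = (3/4)·A_1 + (1/8)·A_2 + (1/8)·A_3.
x-coordinate: (3/4)·10 + (1/8)·(-3) + (1/8)·12 = 69/8.
y-coordinate: (3/4)·(-4) + (1/8)·6 + (1/8)·(-7/2) = -43/16.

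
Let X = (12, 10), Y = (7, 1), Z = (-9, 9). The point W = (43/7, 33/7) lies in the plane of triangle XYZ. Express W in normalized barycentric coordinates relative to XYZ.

(2/7, 4/7, 1/7)

Signed area of the reference triangle: [XYZ] = ½·(12·(1−9) + 7·(9−10) + (-9)·(10−1)) = ½·(-96 − 7 − 81) = -92.
[WYZ] = ½·((43/7)·(1−9) + 7·(9−(33/7)) + (-9)·(33/7−1)) = ½·(-344/7 + 30 − 234/7) = -184/7, so the X-coordinate is (-184/7)/(-92) = 2/7.
[XWZ] = ½·(12·(33/7−9) + (43/7)·(9−10) + (-9)·(10−(33/7))) = ½·(-360/7 − 43/7 − 333/7) = -368/7, so the Y-coordinate is 4/7.
[XYW] = ½·(12·(1−(33/7)) + 7·(33/7−10) + (43/7)·(10−1)) = ½·(-312/7 − 37 + 387/7) = -92/7, so the Z-coordinate is 1/7.
Check: 2/7 + 4/7 + 1/7 = 1.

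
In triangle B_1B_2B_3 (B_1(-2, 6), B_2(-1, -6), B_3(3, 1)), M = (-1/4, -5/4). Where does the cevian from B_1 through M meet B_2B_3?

(1/3, -11/3)

Barycentric coordinates of M with respect to B_1B_2B_3: (1/4, 1/2, 1/4).
On side B_2B_3 the B_1-coordinate is zero; dropping M's B_1-weight 1/4 and renormalizing the remaining 1/2 : 1/4 gives weights 2/3, 1/3 on B_2, B_3.
N = (2/3)·(-1, -6) + (1/3)·(3, 1) = (1/3, -11/3).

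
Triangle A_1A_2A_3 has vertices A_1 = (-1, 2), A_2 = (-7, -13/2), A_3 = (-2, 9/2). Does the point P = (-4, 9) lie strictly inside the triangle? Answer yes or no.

no

Barycentric coordinates of P: (-89/47, 1/47, 135/47).
The three coordinates are negative, positive, positive; a point is interior exactly when all three are positive.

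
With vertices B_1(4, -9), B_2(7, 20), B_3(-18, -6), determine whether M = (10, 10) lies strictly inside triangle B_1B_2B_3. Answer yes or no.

Barycentric coordinates of M: (328/647, 436/647, -117/647).
The three coordinates are positive, positive, negative; a point is interior exactly when all three are positive.

no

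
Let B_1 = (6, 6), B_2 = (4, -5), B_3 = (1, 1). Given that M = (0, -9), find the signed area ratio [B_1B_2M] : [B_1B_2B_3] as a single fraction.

[B_1B_2B_3] = ½·(6·(-5−1) + 4·(1−6) + 1·(6−(-5))) = ½·(-36 − 20 + 11) = -45/2.
[B_1B_2M] = ½·(6·(-5−(-9)) + 4·(-9−6) + 0·(6−(-5))) = ½·(24 − 60 + 0) = -18, so the ratio is (-18)/(-45/2) = 4/5.

4/5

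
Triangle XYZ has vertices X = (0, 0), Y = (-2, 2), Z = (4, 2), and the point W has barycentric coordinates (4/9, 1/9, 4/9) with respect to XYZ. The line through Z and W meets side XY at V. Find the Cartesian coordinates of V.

Line ZW meets XY where the Z-coordinate vanishes; zeroing W's Z-weight and renormalizing leaves X, Y-weights 4/9 : 1/9 → (4/5, 1/5).
So V = (4/5)·X + (1/5)·Y = (-2/5, 2/5).

(-2/5, 2/5)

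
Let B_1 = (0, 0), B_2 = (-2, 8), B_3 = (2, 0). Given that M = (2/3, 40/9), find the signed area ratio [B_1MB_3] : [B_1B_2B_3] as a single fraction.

[B_1B_2B_3] = ½·(0·(8−0) + (-2)·(0−0) + 2·(0−8)) = ½·(0 + 0 − 16) = -8.
[B_1MB_3] = ½·(0·(40/9−0) + (2/3)·(0−0) + 2·(0−(40/9))) = ½·(0 + 0 − 80/9) = -40/9, so the ratio is (-40/9)/(-8) = 5/9.

5/9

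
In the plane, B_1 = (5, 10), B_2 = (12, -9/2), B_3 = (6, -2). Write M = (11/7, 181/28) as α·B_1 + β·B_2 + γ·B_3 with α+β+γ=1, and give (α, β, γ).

Signed area of the reference triangle: [B_1B_2B_3] = ½·(5·(-9/2−(-2)) + 12·(-2−10) + 6·(10−(-9/2))) = ½·(-25/2 − 144 + 87) = -139/4.
[MB_2B_3] = ½·((11/7)·(-9/2−(-2)) + 12·(-2−(181/28)) + 6·(181/28−(-9/2))) = ½·(-55/14 − 711/7 + 921/14) = -139/7, so the B_1-coordinate is (-139/7)/(-139/4) = 4/7.
[B_1MB_3] = ½·(5·(181/28−(-2)) + (11/7)·(-2−10) + 6·(10−(181/28))) = ½·(1185/28 − 132/7 + 297/14) = 1251/56, so the B_2-coordinate is -9/14.
[B_1B_2M] = ½·(5·(-9/2−(181/28)) + 12·(181/28−10) + (11/7)·(10−(-9/2))) = ½·(-1535/28 − 297/7 + 319/14) = -2085/56, so the B_3-coordinate is 15/14.
Check: 4/7 − 9/14 + 15/14 = 1.

(4/7, -9/14, 15/14)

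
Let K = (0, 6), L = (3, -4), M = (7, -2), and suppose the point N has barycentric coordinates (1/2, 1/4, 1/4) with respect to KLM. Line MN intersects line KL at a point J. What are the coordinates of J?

Line MN meets KL where the M-coordinate vanishes; zeroing N's M-weight and renormalizing leaves K, L-weights 1/2 : 1/4 → (2/3, 1/3).
So J = (2/3)·K + (1/3)·L = (1, 8/3).

(1, 8/3)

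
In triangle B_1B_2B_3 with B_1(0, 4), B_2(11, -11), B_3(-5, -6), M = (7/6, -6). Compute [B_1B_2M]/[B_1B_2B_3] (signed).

[B_1B_2B_3] = ½·(0·(-11−(-6)) + 11·(-6−4) + (-5)·(4−(-11))) = ½·(0 − 110 − 75) = -185/2.
[B_1B_2M] = ½·(0·(-11−(-6)) + 11·(-6−4) + (7/6)·(4−(-11))) = ½·(0 − 110 + 35/2) = -185/4, so the ratio is (-185/4)/(-185/2) = 1/2.

1/2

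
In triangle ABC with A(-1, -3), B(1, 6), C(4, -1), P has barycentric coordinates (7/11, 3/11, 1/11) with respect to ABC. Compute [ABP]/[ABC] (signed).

1/11

The signed ratio [ABP]/[ABC] equals the barycentric coordinate of P at vertex C, which is 1/11.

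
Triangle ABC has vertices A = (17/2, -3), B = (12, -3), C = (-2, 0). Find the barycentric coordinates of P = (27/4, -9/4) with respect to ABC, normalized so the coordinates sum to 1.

(1/2, 1/4, 1/4)

Signed area of the reference triangle: [ABC] = ½·((17/2)·(-3−0) + 12·(0−(-3)) + (-2)·(-3−(-3))) = ½·(-51/2 + 36 + 0) = 21/4.
[PBC] = ½·((27/4)·(-3−0) + 12·(0−(-9/4)) + (-2)·(-9/4−(-3))) = ½·(-81/4 + 27 − 3/2) = 21/8, so the A-coordinate is (21/8)/(21/4) = 1/2.
[APC] = ½·((17/2)·(-9/4−0) + (27/4)·(0−(-3)) + (-2)·(-3−(-9/4))) = ½·(-153/8 + 81/4 + 3/2) = 21/16, so the B-coordinate is 1/4.
[ABP] = ½·((17/2)·(-3−(-9/4)) + 12·(-9/4−(-3)) + (27/4)·(-3−(-3))) = ½·(-51/8 + 9 + 0) = 21/16, so the C-coordinate is 1/4.
Check: 1/2 + 1/4 + 1/4 = 1.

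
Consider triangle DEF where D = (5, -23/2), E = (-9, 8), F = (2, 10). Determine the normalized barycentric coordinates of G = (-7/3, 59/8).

Signed area of the reference triangle: [DEF] = ½·(5·(8−10) + (-9)·(10−(-23/2)) + 2·(-23/2−8)) = ½·(-10 − 387/2 − 39) = -485/4.
[GEF] = ½·((-7/3)·(8−10) + (-9)·(10−(59/8)) + 2·(59/8−8)) = ½·(14/3 − 189/8 − 5/4) = -485/48, so the D-coordinate is (-485/48)/(-485/4) = 1/12.
[DGF] = ½·(5·(59/8−10) + (-7/3)·(10−(-23/2)) + 2·(-23/2−(59/8))) = ½·(-105/8 − 301/6 − 151/4) = -2425/48, so the E-coordinate is 5/12.
[DEG] = ½·(5·(8−(59/8)) + (-9)·(59/8−(-23/2)) + (-7/3)·(-23/2−8)) = ½·(25/8 − 1359/8 + 91/2) = -485/8, so the F-coordinate is 1/2.

(1/12, 5/12, 1/2)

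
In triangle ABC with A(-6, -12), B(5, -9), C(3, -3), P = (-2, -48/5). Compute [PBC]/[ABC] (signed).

3/5

[ABC] = ½·((-6)·(-9−(-3)) + 5·(-3−(-12)) + 3·(-12−(-9))) = ½·(36 + 45 − 9) = 36.
[PBC] = ½·((-2)·(-9−(-3)) + 5·(-3−(-48/5)) + 3·(-48/5−(-9))) = ½·(12 + 33 − 9/5) = 108/5, so the ratio is (108/5)/36 = 3/5.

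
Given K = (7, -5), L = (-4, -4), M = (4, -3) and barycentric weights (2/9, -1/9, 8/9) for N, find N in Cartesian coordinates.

N = (2/9)·K + (-1/9)·L + (8/9)·M.
x-coordinate: (2/9)·7 + (-1/9)·(-4) + (8/9)·4 = 50/9.
y-coordinate: (2/9)·(-5) + (-1/9)·(-4) + (8/9)·(-3) = -10/3.

(50/9, -10/3)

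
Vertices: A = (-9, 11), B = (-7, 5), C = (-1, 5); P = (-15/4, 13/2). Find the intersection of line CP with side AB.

Barycentric coordinates of P with respect to ABC: (1/4, 1/8, 5/8).
On side AB the C-coordinate is zero; dropping P's C-weight 5/8 and renormalizing the remaining 1/4 : 1/8 gives weights 2/3, 1/3 on A, B.
Q = (2/3)·(-9, 11) + (1/3)·(-7, 5) = (-25/3, 9).

(-25/3, 9)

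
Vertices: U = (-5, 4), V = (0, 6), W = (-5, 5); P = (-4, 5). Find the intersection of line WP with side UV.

(-5/2, 5)

Barycentric coordinates of P with respect to UVW: (1/5, 1/5, 3/5).
On side UV the W-coordinate is zero; dropping P's W-weight 3/5 and renormalizing the remaining 1/5 : 1/5 gives weights 1/2, 1/2 on U, V.
Q = (1/2)·(-5, 4) + (1/2)·(0, 6) = (-5/2, 5).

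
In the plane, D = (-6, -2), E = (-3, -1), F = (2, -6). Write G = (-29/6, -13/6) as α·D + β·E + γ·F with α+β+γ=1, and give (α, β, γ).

Signed area of the reference triangle: [DEF] = ½·((-6)·(-1−(-6)) + (-3)·(-6−(-2)) + 2·(-2−(-1))) = ½·(-30 + 12 − 2) = -10.
[GEF] = ½·((-29/6)·(-1−(-6)) + (-3)·(-6−(-13/6)) + 2·(-13/6−(-1))) = ½·(-145/6 + 23/2 − 7/3) = -15/2, so the D-coordinate is (-15/2)/(-10) = 3/4.
[DGF] = ½·((-6)·(-13/6−(-6)) + (-29/6)·(-6−(-2)) + 2·(-2−(-13/6))) = ½·(-23 + 58/3 + 1/3) = -5/3, so the E-coordinate is 1/6.
[DEG] = ½·((-6)·(-1−(-13/6)) + (-3)·(-13/6−(-2)) + (-29/6)·(-2−(-1))) = ½·(-7 + 1/2 + 29/6) = -5/6, so the F-coordinate is 1/12.

(3/4, 1/6, 1/12)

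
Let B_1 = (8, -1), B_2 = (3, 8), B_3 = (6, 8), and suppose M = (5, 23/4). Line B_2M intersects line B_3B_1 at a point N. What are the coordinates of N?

Barycentric coordinates of M with respect to B_1B_2B_3: (1/4, 1/2, 1/4).
On side B_3B_1 the B_2-coordinate is zero; dropping M's B_2-weight 1/2 and renormalizing the remaining 1/4 : 1/4 gives weights 1/2, 1/2 on B_3, B_1.
N = (1/2)·(6, 8) + (1/2)·(8, -1) = (7, 7/2).

(7, 7/2)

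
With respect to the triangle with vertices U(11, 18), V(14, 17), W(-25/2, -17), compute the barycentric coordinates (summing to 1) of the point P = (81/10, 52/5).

Signed area of the reference triangle: [UVW] = ½·(11·(17−(-17)) + 14·(-17−18) + (-25/2)·(18−17)) = ½·(374 − 490 − 25/2) = -257/4.
[PVW] = ½·((81/10)·(17−(-17)) + 14·(-17−(52/5)) + (-25/2)·(52/5−17)) = ½·(1377/5 − 1918/5 + 165/2) = -257/20, so the U-coordinate is (-257/20)/(-257/4) = 1/5.
[UPW] = ½·(11·(52/5−(-17)) + (81/10)·(-17−18) + (-25/2)·(18−(52/5))) = ½·(1507/5 − 567/2 − 95) = -771/20, so the V-coordinate is 3/5.
[UVP] = ½·(11·(17−(52/5)) + 14·(52/5−18) + (81/10)·(18−17)) = ½·(363/5 − 532/5 + 81/10) = -257/20, so the W-coordinate is 1/5.

(1/5, 3/5, 1/5)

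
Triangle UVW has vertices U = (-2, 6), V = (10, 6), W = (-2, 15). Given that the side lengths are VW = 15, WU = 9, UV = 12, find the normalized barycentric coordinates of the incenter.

The incenter has barycentric coordinates proportional to the opposite side lengths: (15 : 9 : 12).
Normalizing by 15+9+12 = 36 gives (5/12, 1/4, 1/3).

(5/12, 1/4, 1/3)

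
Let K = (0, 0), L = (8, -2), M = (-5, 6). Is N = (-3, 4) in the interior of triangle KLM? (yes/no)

yes

Barycentric coordinates of N: (5/19, 1/19, 13/19).
The three coordinates are positive, positive, positive; a point is interior exactly when all three are positive.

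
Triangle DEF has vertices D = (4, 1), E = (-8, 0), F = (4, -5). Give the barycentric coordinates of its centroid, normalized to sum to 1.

The centroid is the average of the vertices, so each weight is 1/3.

(1/3, 1/3, 1/3)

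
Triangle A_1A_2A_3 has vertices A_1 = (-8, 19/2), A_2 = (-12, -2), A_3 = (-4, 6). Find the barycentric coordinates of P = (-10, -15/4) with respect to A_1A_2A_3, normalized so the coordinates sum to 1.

Signed area of the reference triangle: [A_1A_2A_3] = ½·((-8)·(-2−6) + (-12)·(6−(19/2)) + (-4)·(19/2−(-2))) = ½·(64 + 42 − 46) = 30.
[PA_2A_3] = ½·((-10)·(-2−6) + (-12)·(6−(-15/4)) + (-4)·(-15/4−(-2))) = ½·(80 − 117 + 7) = -15, so the A_1-coordinate is (-15)/30 = -1/2.
[A_1PA_3] = ½·((-8)·(-15/4−6) + (-10)·(6−(19/2)) + (-4)·(19/2−(-15/4))) = ½·(78 + 35 − 53) = 30, so the A_2-coordinate is 1.
[A_1A_2P] = ½·((-8)·(-2−(-15/4)) + (-12)·(-15/4−(19/2)) + (-10)·(19/2−(-2))) = ½·(-14 + 159 − 115) = 15, so the A_3-coordinate is 1/2.
Check: -1/2 + 1 + 1/2 = 1.

(-1/2, 1, 1/2)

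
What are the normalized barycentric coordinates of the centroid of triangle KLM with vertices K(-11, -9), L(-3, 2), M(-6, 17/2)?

The centroid is the average of the vertices, so each weight is 1/3.

(1/3, 1/3, 1/3)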